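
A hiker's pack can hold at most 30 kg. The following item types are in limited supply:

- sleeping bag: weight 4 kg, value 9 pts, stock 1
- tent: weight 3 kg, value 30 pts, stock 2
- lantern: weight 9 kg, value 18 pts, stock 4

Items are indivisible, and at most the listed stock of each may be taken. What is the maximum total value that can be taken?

Top feasible selections:
- 1×sleeping bag + 2×tent + 2×lantern: weight 28, value 105
- 2×tent + 2×lantern: weight 24, value 96
- 1×sleeping bag + 2×tent + 1×lantern: weight 19, value 87
Best: 105 pts.

105 pts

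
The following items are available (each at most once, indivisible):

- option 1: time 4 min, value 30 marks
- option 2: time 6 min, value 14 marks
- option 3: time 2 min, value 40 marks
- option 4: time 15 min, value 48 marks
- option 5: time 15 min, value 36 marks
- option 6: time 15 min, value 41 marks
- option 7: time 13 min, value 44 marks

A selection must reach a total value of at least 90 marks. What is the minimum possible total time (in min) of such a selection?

Subsets with value ≥ 90, sorted by total time:
- option 1+option 3+option 7: time 19, value 114
- option 1+option 3+option 4: time 21, value 118
- option 1+option 3+option 6: time 21, value 111
- option 1+option 3+option 5: time 21, value 106
Minimum time: 19 min.

19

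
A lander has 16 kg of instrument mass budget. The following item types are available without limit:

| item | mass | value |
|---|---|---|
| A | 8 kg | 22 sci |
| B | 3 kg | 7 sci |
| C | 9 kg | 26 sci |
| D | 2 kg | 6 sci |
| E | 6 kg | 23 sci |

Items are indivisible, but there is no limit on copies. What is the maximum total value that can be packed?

Best value-per-unit is E at 23/6; filling with it alone gives 2×23 = 46.
Optimal mix: 2×D + 2×E → mass 16, value 58.

58 sci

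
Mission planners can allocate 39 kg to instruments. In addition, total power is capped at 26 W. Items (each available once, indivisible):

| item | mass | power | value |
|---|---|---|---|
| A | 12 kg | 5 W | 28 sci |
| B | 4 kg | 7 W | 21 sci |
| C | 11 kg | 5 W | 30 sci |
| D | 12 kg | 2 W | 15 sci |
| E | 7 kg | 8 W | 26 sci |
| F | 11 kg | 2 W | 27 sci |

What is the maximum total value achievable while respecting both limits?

Feasible sets respecting both limits:
- A+B+C+F: mass 38, power 19, value 106
- A+B+C+E: mass 34, power 25, value 105
- B+C+E+F: mass 33, power 22, value 104
- A+B+E+F: mass 34, power 22, value 102
Best: 106 sci.

106 sci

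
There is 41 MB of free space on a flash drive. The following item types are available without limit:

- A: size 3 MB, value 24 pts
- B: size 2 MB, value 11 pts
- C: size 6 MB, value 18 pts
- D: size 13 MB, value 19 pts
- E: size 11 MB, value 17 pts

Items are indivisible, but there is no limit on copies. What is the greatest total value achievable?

323 pts

Best value-per-unit is A at 24/3; filling with it alone gives 13×24 = 312.
Optimal mix: 13×A + 1×B → size 41, value 323.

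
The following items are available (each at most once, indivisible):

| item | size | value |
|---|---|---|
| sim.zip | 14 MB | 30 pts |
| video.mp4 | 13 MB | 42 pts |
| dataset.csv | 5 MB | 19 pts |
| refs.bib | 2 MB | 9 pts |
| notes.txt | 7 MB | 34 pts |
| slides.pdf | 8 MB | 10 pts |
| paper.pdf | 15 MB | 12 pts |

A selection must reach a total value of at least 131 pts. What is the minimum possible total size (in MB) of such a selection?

Subsets with value ≥ 131, sorted by total size:
- sim.zip+video.mp4+dataset.csv+refs.bib+notes.txt: size 41, value 134
- sim.zip+video.mp4+dataset.csv+notes.txt+slides.pdf: size 47, value 135
- sim.zip+video.mp4+dataset.csv+refs.bib+notes.txt+slides.pdf: size 49, value 144
- sim.zip+video.mp4+dataset.csv+notes.txt+paper.pdf: size 54, value 137
Minimum size: 41 MB.

41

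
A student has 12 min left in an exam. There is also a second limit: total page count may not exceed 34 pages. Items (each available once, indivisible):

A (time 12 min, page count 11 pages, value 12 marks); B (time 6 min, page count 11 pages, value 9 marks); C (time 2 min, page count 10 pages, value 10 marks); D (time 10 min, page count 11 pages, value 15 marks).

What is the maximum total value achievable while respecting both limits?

25 marks

Feasible sets respecting both limits:
- C+D: time 12, page count 21, value 25
- B+C: time 8, page count 21, value 19
- D: time 10, page count 11, value 15
Best: 25 marks.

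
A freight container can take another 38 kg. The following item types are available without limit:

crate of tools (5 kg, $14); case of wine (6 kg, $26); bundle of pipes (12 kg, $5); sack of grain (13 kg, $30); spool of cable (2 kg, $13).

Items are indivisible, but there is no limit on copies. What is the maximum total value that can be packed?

$247

Best value-per-unit is spool of cable at 13/2, and filling with it alone uses weight 19×2=38. No mix of the others beats 19×13 = 247.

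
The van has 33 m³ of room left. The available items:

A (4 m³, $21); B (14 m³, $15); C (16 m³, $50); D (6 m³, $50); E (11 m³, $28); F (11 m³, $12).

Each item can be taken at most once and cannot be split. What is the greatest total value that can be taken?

$128

Check high-value combinations within 33 m³:
- C+D+E: volume 16+6+11=33, value 50+50+28=128
- A+C+D: volume 4+16+6=26, value 21+50+50=121
- C+D+F: volume 16+6+11=33, value 50+50+12=112
- A+D+E+F: volume 4+6+11+11=32, value 21+50+28+12=111
Best: $128.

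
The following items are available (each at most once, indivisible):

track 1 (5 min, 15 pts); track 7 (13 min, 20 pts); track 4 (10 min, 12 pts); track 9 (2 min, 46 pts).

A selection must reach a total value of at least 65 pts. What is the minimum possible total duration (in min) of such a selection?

Subsets with value ≥ 65, sorted by total duration:
- track 7+track 9: duration 15, value 66
- track 1+track 4+track 9: duration 17, value 73
- track 1+track 7+track 9: duration 20, value 81
Minimum duration: 15 min.

15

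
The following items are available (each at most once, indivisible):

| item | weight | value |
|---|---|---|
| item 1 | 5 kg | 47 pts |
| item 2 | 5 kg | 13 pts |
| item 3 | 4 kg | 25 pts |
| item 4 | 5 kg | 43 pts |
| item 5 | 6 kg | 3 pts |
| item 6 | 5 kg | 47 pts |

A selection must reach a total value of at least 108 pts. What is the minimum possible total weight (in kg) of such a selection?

Subsets with value ≥ 108, sorted by total weight:
- item 1+item 3+item 6: weight 14, value 119
- item 1+item 3+item 4: weight 14, value 115
- item 3+item 4+item 6: weight 14, value 115
- item 1+item 4+item 6: weight 15, value 137
Minimum weight: 14 kg.

14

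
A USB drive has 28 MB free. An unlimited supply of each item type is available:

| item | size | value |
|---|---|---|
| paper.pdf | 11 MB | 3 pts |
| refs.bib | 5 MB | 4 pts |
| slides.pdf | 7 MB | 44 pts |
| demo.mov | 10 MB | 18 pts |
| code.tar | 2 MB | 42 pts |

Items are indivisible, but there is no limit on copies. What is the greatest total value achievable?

Best value-per-unit is code.tar at 42/2, and filling with it alone uses size 14×2=28. No mix of the others beats 14×42 = 588.

588 pts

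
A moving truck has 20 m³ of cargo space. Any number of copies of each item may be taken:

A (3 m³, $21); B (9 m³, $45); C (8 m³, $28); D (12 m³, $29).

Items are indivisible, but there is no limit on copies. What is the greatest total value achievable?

Best value-per-unit is A at 21/3, and filling with it alone uses volume 6×3=18. No mix of the others beats 6×21 = 126.

$126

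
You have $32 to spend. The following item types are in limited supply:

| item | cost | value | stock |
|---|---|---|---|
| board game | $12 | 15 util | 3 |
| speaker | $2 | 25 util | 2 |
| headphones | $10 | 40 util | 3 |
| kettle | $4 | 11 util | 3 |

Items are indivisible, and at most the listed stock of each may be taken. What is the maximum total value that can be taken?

152 util

Top feasible selections:
- 2×speaker + 2×headphones + 2×kettle: cost 32, value 152
- 1×speaker + 3×headphones: cost 32, value 145
- 2×speaker + 2×headphones + 1×kettle: cost 28, value 141
- 2×speaker + 2×headphones: cost 24, value 130
Best: 152 util.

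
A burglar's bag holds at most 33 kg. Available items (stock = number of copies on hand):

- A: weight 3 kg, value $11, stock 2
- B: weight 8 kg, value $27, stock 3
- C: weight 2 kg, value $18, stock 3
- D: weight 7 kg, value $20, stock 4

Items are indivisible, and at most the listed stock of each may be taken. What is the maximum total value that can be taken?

Best selections within weight 33 and stock limits:
- 1×A + 3×B + 3×C: weight 33, value 146
- 1×A + 2×B + 3×C + 1×D: weight 32, value 139
- 2×A + 3×C + 3×D: weight 33, value 136
- 3×B + 3×C: weight 30, value 135
Best: $146.

$146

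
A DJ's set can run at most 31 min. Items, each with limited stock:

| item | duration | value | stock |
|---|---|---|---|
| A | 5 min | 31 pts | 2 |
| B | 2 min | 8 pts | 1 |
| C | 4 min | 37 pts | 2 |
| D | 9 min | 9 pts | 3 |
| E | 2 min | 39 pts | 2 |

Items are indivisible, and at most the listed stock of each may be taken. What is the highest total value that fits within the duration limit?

Best selections within duration 31 and stock limits:
- 2×A + 2×C + 1×D + 2×E: duration 31, value 223
- 2×A + 1×B + 2×C + 2×E: duration 24, value 222
- 2×A + 2×C + 2×E: duration 22, value 214
Best: 223 pts.

223 pts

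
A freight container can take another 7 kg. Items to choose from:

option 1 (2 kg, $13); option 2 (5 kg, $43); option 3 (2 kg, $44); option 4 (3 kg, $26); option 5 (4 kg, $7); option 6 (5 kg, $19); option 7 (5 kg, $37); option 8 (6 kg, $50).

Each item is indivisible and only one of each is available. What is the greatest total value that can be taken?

$87

This is a 0/1 knapsack; check combinations near the capacity.
- option 2+option 3: weight 5+2=7, value 43+44=87
- option 1+option 3+option 4: weight 2+2+3=7, value 13+44+26=83
- option 3+option 7: weight 2+5=7, value 44+37=81
- option 3+option 4: weight 2+3=5, value 44+26=70
- option 3+option 6: weight 2+5=7, value 44+19=63
Best: $87.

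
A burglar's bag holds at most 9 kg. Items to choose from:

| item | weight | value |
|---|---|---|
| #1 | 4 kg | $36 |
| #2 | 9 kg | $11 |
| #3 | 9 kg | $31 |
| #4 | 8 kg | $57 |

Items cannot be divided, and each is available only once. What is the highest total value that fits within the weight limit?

Check high-value combinations within 9 kg:
- #4: weight 8, value 57
- #1: weight 4, value 36
- #3: weight 9, value 31
- #2: weight 9, value 11
Best: $57.

$57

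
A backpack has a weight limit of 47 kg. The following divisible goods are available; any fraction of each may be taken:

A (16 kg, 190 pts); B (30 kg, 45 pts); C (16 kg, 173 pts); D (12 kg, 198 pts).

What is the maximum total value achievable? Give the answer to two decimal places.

Take in order of value per unit:
- D (198/12 per unit): all 12 → value 198, running total 198.00
- A (190/16 per unit): all 16 → value 190, running total 388.00
- C (173/16 per unit): all 16 → value 173, running total 561.00
- B (45/30 per unit): 3 of 30 → value 3×45/30 = 4.5000, running total 565.50
Total 565.50.

565.50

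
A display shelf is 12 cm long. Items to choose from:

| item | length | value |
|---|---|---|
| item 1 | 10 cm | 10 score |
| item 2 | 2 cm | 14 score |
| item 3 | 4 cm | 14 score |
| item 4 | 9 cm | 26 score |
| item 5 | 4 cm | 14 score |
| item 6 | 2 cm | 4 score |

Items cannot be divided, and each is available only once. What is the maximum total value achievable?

46 score

Check high-value combinations within 12 cm:
- item 2+item 3+item 5+item 6: length 2+4+4+2=12, value 14+14+14+4=46
- item 2+item 3+item 5: length 2+4+4=10, value 14+14+14=42
- item 2+item 4: length 2+9=11, value 14+26=40
- item 2+item 3+item 6: length 2+4+2=8, value 14+14+4=32
- item 2+item 5+item 6: length 2+4+2=8, value 14+14+4=32
Best: 46 score.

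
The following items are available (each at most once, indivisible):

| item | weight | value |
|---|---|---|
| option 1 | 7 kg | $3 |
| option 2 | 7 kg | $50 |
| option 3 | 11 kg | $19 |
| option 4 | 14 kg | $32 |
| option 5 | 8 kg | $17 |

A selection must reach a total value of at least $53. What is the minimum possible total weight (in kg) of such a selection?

Subsets with value ≥ 53, sorted by total weight:
- option 1+option 2: weight 14, value 53
- option 2+option 5: weight 15, value 67
- option 2+option 3: weight 18, value 69
- option 2+option 4: weight 21, value 82
Minimum weight: 14 kg.

14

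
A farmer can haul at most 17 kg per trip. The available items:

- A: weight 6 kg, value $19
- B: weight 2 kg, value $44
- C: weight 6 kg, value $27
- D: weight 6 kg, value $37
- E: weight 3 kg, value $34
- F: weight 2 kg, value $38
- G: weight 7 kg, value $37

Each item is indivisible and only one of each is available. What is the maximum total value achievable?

Check high-value combinations within 17 kg:
- B+D+F+G: weight 2+6+2+7=17, value 44+37+38+37=156
- B+D+E+F: weight 2+6+3+2=13, value 44+37+34+38=153
- B+E+F+G: weight 2+3+2+7=14, value 44+34+38+37=153
- B+C+D+F: weight 2+6+6+2=16, value 44+27+37+38=146
Best: $156.

$156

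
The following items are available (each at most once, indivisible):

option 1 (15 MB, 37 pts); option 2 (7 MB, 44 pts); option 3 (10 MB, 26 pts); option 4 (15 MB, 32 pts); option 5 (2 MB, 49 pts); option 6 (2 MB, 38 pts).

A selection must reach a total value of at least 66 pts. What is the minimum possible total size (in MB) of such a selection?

4

Subsets with value ≥ 66, sorted by total size:
- option 5+option 6: size 4, value 87
- option 2+option 5: size 9, value 93
Minimum size: 4 MB.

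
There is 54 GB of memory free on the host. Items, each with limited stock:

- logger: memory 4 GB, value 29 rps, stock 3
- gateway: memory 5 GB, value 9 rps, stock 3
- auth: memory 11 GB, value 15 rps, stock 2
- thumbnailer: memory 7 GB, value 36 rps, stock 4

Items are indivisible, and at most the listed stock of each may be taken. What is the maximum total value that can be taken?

Top feasible selections:
- 3×logger + 2×gateway + 4×thumbnailer: memory 50, value 249
- 3×logger + 1×auth + 4×thumbnailer: memory 51, value 246
- 3×logger + 1×gateway + 4×thumbnailer: memory 45, value 240
- 3×logger + 4×thumbnailer: memory 40, value 231
Best: 249 rps.

249 rps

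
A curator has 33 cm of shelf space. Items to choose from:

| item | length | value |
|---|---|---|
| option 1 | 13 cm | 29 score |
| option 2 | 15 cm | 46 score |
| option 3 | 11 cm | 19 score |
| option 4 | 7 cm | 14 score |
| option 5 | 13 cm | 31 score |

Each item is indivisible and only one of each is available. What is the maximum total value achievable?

79 score

Check high-value combinations within 33 cm:
- option 2+option 3+option 4: length 15+11+7=33, value 46+19+14=79
- option 2+option 5: length 15+13=28, value 46+31=77
- option 1+option 2: length 13+15=28, value 29+46=75
Best: 79 score.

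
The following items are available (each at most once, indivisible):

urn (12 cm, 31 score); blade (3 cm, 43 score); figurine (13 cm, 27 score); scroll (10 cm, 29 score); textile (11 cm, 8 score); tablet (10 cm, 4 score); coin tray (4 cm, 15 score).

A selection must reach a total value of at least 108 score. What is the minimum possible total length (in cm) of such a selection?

29

Subsets with value ≥ 108, sorted by total length:
- urn+blade+scroll+coin tray: length 29, value 118
- blade+figurine+scroll+coin tray: length 30, value 114
Minimum length: 29 cm.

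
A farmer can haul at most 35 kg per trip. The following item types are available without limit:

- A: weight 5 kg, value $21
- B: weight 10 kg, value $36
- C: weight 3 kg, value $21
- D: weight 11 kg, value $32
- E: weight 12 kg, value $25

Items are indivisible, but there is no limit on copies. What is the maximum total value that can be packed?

Best value-per-unit is C at 21/3; filling with it alone gives 11×21 = 231.
Optimal mix: 1×A + 10×C → weight 35, value 231.

$231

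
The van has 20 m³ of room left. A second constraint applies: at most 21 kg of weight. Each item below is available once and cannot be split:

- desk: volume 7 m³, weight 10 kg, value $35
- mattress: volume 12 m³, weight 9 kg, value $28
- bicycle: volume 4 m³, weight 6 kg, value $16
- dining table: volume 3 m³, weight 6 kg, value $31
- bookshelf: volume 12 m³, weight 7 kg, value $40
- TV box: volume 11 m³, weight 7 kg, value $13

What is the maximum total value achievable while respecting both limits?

Feasible sets respecting both limits:
- bicycle+dining table+bookshelf: volume 19, weight 19, value 87
- mattress+bicycle+dining table: volume 19, weight 21, value 75
- desk+bookshelf: volume 19, weight 17, value 75
- dining table+bookshelf: volume 15, weight 13, value 71
Best: $87.

$87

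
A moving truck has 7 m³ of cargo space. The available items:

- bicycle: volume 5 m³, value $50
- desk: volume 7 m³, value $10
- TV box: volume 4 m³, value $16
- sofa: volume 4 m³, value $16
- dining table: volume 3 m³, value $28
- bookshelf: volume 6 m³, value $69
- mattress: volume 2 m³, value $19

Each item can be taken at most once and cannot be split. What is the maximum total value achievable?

Check high-value combinations within 7 m³:
- bookshelf: volume 6, value 69
- bicycle+mattress: volume 5+2=7, value 50+19=69
- bicycle: volume 5, value 50
- dining table+mattress: volume 3+2=5, value 28+19=47
Best: $69.

$69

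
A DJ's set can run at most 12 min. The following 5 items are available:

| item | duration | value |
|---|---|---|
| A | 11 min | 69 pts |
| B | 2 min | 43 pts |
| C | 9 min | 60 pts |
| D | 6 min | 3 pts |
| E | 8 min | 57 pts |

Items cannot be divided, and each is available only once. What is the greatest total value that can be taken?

Check high-value combinations within 12 min:
- B+C: duration 2+9=11, value 43+60=103
- B+E: duration 2+8=10, value 43+57=100
- A: duration 11, value 69
- C: duration 9, value 60
Best: 103 pts.

103 pts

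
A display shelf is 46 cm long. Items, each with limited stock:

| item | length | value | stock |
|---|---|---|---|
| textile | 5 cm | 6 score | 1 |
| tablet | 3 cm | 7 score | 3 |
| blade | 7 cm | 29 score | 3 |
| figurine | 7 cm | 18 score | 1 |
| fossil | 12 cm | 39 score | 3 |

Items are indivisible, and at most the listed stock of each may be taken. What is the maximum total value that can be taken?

Top feasible selections:
- 3×blade + 2×fossil: length 45, value 165
- 2×tablet + 3×blade + 1×figurine + 1×fossil: length 46, value 158
- 2×blade + 1×figurine + 2×fossil: length 45, value 154
- 1×tablet + 1×blade + 3×fossil: length 46, value 153
Best: 165 score.

165 score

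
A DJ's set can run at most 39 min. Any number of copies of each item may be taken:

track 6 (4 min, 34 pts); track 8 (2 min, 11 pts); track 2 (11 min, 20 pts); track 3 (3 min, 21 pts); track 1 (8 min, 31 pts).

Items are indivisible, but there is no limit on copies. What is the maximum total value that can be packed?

327 pts

Best value-per-unit is track 6 at 34/4; filling with it alone gives 9×34 = 306.
Optimal mix: 9×track 6 + 1×track 3 → duration 39, value 327.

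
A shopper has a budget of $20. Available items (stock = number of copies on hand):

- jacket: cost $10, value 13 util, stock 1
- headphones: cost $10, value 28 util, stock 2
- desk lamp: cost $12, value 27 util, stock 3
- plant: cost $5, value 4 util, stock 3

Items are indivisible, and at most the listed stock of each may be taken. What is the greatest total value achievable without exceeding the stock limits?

Top feasible selections:
- 2×headphones: cost 20, value 56
- 1×jacket + 1×headphones: cost 20, value 41
- 1×headphones + 2×plant: cost 20, value 36
Best: 56 util.

56 util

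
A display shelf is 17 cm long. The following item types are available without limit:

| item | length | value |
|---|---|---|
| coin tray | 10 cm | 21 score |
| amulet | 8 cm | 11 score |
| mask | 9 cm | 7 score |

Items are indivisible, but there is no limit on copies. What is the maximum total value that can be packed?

22 score

Best value-per-unit is coin tray at 21/10; filling with it alone gives 1×21 = 21.
Optimal mix: 2×amulet → length 16, value 22.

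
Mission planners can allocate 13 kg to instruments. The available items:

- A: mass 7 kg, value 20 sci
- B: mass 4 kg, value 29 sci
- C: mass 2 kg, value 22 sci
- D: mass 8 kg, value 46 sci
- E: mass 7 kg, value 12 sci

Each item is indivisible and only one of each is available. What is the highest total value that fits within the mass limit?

75 sci

Check high-value combinations within 13 kg:
- B+D: mass 4+8=12, value 29+46=75
- A+B+C: mass 7+4+2=13, value 20+29+22=71
- C+D: mass 2+8=10, value 22+46=68
- B+C+E: mass 4+2+7=13, value 29+22+12=63
Best: 75 sci.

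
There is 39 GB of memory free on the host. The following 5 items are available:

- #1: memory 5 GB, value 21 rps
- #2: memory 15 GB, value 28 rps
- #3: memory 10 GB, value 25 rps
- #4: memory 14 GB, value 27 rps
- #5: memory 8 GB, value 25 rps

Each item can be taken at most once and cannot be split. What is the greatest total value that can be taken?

99 rps

Check high-value combinations within 39 GB:
- #1+#2+#3+#5: memory 5+15+10+8=38, value 21+28+25+25=99
- #1+#3+#4+#5: memory 5+10+14+8=37, value 21+25+27+25=98
- #2+#4+#5: memory 15+14+8=37, value 28+27+25=80
Best: 99 rps.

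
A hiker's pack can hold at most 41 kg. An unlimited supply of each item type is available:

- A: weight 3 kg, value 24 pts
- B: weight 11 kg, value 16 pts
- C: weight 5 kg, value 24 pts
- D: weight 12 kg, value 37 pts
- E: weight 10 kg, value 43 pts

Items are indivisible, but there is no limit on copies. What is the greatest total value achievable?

Best value-per-unit is A at 24/3, and filling with it alone uses weight 13×3=39. No mix of the others beats 13×24 = 312.

312 pts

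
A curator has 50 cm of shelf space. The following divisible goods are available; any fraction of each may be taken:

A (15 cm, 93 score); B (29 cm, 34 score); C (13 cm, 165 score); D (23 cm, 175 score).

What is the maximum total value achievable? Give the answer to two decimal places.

Take in order of value per unit:
- C (165/13 per unit): all 13 → value 165, running total 165.00
- D (175/23 per unit): all 23 → value 175, running total 340.00
- A (93/15 per unit): 14 of 15 → value 14×93/15 = 86.8000, running total 426.80
Total 426.80.

426.80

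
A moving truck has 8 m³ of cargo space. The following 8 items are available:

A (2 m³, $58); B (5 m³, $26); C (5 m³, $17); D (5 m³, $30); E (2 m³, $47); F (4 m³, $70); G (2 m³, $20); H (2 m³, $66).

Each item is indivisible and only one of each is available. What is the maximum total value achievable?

$194

Check high-value combinations within 8 m³:
- A+F+H: volume 2+4+2=8, value 58+70+66=194
- A+E+G+H: volume 2+2+2+2=8, value 58+47+20+66=191
- E+F+H: volume 2+4+2=8, value 47+70+66=183
- A+E+F: volume 2+2+4=8, value 58+47+70=175
Best: $194.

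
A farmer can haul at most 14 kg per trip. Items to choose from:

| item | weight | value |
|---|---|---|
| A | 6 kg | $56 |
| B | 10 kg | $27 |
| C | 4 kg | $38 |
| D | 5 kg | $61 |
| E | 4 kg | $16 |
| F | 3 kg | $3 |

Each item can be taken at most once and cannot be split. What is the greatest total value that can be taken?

Check high-value combinations within 14 kg:
- A+D+F: weight 6+5+3=14, value 56+61+3=120
- A+D: weight 6+5=11, value 56+61=117
- C+D+E: weight 4+5+4=13, value 38+61+16=115
Best: $120.

$120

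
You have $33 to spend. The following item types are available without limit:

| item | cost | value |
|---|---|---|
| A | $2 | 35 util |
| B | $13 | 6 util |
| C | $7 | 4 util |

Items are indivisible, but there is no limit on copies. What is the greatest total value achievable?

560 util

Best value-per-unit is A at 35/2, and filling with it alone uses cost 16×2=32. No mix of the others beats 16×35 = 560.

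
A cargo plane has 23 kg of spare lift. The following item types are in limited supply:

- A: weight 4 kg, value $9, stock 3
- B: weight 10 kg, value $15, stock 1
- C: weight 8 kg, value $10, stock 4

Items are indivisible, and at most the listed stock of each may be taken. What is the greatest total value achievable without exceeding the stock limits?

Top feasible selections:
- 3×A + 1×B: weight 22, value 42
- 3×A + 1×C: weight 20, value 37
Best: $42.

$42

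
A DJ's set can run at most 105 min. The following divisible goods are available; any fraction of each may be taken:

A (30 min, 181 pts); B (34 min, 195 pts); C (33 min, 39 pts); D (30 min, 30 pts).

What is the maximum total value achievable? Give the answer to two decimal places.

Take in order of value per unit:
- A (181/30 per unit): all 30 → value 181, running total 181.00
- B (195/34 per unit): all 34 → value 195, running total 376.00
- C (39/33 per unit): all 33 → value 39, running total 415.00
- D (30/30 per unit): 8 of 30 → value 8×30/30 = 8.0000, running total 423.00
Total 423.00.

423.00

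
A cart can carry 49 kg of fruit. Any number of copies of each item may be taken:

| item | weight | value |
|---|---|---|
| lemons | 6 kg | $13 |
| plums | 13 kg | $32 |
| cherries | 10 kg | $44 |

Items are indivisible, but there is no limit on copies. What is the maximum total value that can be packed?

$189

Best value-per-unit is cherries at 44/10; filling with it alone gives 4×44 = 176.
Optimal mix: 1×lemons + 4×cherries → weight 46, value 189.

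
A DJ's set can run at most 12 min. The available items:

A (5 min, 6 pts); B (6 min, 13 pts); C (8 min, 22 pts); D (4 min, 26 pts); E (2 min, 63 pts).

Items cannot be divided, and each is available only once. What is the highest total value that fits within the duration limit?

102 pts

Check high-value combinations within 12 min:
- B+D+E: duration 6+4+2=12, value 13+26+63=102
- A+D+E: duration 5+4+2=11, value 6+26+63=95
- D+E: duration 4+2=6, value 26+63=89
- C+E: duration 8+2=10, value 22+63=85
Best: 102 pts.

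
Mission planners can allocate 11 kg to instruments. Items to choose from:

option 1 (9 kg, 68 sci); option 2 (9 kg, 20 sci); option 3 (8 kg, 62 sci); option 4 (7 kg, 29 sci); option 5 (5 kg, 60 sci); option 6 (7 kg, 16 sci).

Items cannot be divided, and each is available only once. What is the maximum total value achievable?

68 sci

This is a 0/1 knapsack; check combinations near the capacity.
- option 1: mass 9, value 68
- option 3: mass 8, value 62
- option 5: mass 5, value 60
- option 4: mass 7, value 29
Best: 68 sci.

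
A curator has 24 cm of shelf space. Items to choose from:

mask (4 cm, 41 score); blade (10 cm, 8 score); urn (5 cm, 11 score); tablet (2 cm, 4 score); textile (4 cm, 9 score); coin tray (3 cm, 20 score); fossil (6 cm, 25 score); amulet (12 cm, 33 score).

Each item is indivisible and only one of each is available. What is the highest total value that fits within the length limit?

110 score

This is a 0/1 knapsack; check combinations near the capacity.
- mask+urn+tablet+textile+coin tray+fossil: length 4+5+2+4+3+6=24, value 41+11+4+9+20+25=110
- mask+urn+textile+coin tray+fossil: length 4+5+4+3+6=22, value 41+11+9+20+25=106
- mask+urn+coin tray+amulet: length 4+5+3+12=24, value 41+11+20+33=105
- mask+textile+coin tray+amulet: length 4+4+3+12=23, value 41+9+20+33=103
- mask+tablet+fossil+amulet: length 4+2+6+12=24, value 41+4+25+33=103
Best: 110 score.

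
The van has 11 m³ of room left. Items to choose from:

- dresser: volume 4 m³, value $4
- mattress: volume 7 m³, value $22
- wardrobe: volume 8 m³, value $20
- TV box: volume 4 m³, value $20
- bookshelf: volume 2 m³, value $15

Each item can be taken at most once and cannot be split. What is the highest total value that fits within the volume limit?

Check high-value combinations within 11 m³:
- mattress+TV box: volume 7+4=11, value 22+20=42
- dresser+TV box+bookshelf: volume 4+4+2=10, value 4+20+15=39
- mattress+bookshelf: volume 7+2=9, value 22+15=37
Best: $42.

$42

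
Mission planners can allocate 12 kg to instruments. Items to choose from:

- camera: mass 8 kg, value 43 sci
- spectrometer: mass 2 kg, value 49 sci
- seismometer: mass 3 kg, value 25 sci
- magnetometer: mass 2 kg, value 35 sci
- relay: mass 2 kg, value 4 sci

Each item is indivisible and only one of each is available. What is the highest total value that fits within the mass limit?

Check high-value combinations within 12 kg:
- camera+spectrometer+magnetometer: mass 8+2+2=12, value 43+49+35=127
- spectrometer+seismometer+magnetometer+relay: mass 2+3+2+2=9, value 49+25+35+4=113
- spectrometer+seismometer+magnetometer: mass 2+3+2=7, value 49+25+35=109
- camera+spectrometer+relay: mass 8+2+2=12, value 43+49+4=96
Best: 127 sci.

127 sci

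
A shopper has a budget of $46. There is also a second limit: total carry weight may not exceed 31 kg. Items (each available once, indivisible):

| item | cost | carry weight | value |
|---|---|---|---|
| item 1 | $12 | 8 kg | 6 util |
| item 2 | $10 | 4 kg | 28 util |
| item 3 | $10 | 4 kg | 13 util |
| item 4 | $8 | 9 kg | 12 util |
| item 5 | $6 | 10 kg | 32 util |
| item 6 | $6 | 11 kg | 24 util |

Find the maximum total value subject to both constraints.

97 util

Feasible sets respecting both limits:
- item 2+item 3+item 5+item 6: cost 32, carry weight 29, value 97
- item 2+item 3+item 4+item 5: cost 34, carry weight 27, value 85
- item 2+item 5+item 6: cost 22, carry weight 25, value 84
Best: 97 util.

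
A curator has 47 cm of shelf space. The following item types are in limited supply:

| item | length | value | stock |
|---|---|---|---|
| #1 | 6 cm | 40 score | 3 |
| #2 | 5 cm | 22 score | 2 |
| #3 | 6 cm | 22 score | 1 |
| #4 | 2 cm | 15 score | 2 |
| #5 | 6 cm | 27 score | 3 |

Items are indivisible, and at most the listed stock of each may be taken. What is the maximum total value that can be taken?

Top feasible selections:
- 3×#1 + 1×#2 + 2×#4 + 3×#5: length 45, value 253
- 3×#1 + 1×#3 + 2×#4 + 3×#5: length 46, value 253
- 3×#1 + 2×#2 + 2×#4 + 2×#5: length 44, value 248
- 3×#1 + 1×#2 + 1×#3 + 2×#4 + 2×#5: length 45, value 248
Best: 253 score.

253 score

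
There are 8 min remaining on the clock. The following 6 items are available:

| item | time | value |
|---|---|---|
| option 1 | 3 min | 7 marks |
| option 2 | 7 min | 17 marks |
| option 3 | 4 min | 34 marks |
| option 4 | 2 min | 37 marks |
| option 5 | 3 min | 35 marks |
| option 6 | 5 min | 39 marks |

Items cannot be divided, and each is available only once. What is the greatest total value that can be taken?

79 marks

Check high-value combinations within 8 min:
- option 1+option 4+option 5: time 3+2+3=8, value 7+37+35=79
- option 4+option 6: time 2+5=7, value 37+39=76
- option 5+option 6: time 3+5=8, value 35+39=74
- option 4+option 5: time 2+3=5, value 37+35=72
- option 3+option 4: time 4+2=6, value 34+37=71
Best: 79 marks.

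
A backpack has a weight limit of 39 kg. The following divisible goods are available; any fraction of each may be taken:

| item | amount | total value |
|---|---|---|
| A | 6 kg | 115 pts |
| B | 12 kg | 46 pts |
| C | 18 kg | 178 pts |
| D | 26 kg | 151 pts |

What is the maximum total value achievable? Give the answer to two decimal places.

380.12

Take in order of value per unit:
- A (115/6 per unit): all 6 → value 115, running total 115.00
- C (178/18 per unit): all 18 → value 178, running total 293.00
- D (151/26 per unit): 15 of 26 → value 15×151/26 = 87.1154, running total 380.12
Total 380.12.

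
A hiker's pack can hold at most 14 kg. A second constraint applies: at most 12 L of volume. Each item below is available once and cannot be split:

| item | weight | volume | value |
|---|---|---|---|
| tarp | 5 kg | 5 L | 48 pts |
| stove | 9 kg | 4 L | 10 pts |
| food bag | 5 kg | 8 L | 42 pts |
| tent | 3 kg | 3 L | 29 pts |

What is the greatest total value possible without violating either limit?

77 pts

Feasible sets respecting both limits:
- tarp+tent: weight 8, volume 8, value 77
- food bag+tent: weight 8, volume 11, value 71
- tarp+stove: weight 14, volume 9, value 58
- stove+food bag: weight 14, volume 12, value 52
Best: 77 pts.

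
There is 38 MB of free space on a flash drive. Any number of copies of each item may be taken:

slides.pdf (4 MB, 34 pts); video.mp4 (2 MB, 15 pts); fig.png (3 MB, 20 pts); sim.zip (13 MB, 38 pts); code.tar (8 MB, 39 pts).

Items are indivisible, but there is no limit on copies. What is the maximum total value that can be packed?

Best value-per-unit is slides.pdf at 34/4; filling with it alone gives 9×34 = 306.
Optimal mix: 9×slides.pdf + 1×video.mp4 → size 38, value 321.

321 pts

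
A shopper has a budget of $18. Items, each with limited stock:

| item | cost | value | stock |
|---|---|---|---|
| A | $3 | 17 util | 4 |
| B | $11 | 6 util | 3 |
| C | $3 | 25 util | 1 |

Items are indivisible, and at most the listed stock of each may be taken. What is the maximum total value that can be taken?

93 util

Top feasible selections:
- 4×A + 1×C: cost 15, value 93
- 3×A + 1×C: cost 12, value 76
- 4×A: cost 12, value 68
Best: 93 util.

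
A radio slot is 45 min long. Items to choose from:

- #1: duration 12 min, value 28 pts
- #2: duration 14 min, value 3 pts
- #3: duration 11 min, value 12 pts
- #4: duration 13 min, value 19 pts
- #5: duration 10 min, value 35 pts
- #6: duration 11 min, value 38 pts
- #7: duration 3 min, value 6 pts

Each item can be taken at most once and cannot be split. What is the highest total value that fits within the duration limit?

113 pts

This is a 0/1 knapsack; check combinations near the capacity.
- #1+#3+#5+#6: duration 12+11+10+11=44, value 28+12+35+38=113
- #1+#5+#6+#7: duration 12+10+11+3=36, value 28+35+38+6=107
- #3+#4+#5+#6: duration 11+13+10+11=45, value 12+19+35+38=104
- #1+#5+#6: duration 12+10+11=33, value 28+35+38=101
Best: 113 pts.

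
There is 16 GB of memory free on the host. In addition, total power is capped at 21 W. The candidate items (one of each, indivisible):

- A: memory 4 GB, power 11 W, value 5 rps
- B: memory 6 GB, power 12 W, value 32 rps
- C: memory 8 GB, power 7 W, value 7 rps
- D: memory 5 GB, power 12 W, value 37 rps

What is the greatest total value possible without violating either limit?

44 rps

Feasible sets respecting both limits:
- C+D: memory 13, power 19, value 44
- B+C: memory 14, power 19, value 39
- D: memory 5, power 12, value 37
- B: memory 6, power 12, value 32
Best: 44 rps.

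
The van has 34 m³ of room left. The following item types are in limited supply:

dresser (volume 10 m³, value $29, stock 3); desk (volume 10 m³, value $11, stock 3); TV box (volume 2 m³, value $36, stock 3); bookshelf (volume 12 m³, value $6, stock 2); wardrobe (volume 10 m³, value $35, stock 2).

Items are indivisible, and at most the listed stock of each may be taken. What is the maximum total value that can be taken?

Best selections within volume 34 and stock limits:
- 3×TV box + 2×wardrobe: volume 26, value 178
- 1×dresser + 3×TV box + 1×wardrobe: volume 26, value 172
- 1×dresser + 2×TV box + 2×wardrobe: volume 34, value 171
- 2×dresser + 3×TV box: volume 26, value 166
Best: $178.

$178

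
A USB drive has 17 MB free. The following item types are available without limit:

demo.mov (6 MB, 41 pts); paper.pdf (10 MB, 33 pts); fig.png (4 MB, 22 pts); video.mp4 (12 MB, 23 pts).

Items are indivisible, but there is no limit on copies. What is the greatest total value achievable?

104 pts

Best value-per-unit is demo.mov at 41/6; filling with it alone gives 2×41 = 82.
Optimal mix: 2×demo.mov + 1×fig.png → size 16, value 104.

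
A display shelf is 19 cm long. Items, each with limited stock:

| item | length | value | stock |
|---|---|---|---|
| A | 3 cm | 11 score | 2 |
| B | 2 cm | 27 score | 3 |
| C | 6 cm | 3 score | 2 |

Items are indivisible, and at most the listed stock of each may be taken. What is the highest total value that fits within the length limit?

Best selections within length 19 and stock limits:
- 2×A + 3×B + 1×C: length 18, value 106
- 2×A + 3×B: length 12, value 103
Best: 106 score.

106 score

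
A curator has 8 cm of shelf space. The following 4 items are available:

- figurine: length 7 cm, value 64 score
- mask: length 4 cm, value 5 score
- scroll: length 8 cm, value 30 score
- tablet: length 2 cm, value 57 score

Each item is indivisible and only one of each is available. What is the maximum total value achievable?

64 score

Check high-value combinations within 8 cm:
- figurine: length 7, value 64
- mask+tablet: length 4+2=6, value 5+57=62
- tablet: length 2, value 57
- scroll: length 8, value 30
Best: 64 score.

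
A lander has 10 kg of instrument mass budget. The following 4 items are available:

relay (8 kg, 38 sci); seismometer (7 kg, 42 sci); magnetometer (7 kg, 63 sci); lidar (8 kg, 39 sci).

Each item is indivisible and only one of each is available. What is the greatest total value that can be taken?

63 sci

Check high-value combinations within 10 kg:
- magnetometer: mass 7, value 63
- seismometer: mass 7, value 42
- lidar: mass 8, value 39
Best: 63 sci.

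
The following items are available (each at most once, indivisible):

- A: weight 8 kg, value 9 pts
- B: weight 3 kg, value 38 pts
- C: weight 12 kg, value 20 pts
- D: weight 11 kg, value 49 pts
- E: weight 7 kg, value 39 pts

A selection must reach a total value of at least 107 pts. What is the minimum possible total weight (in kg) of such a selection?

21

Subsets with value ≥ 107, sorted by total weight:
- B+D+E: weight 21, value 126
- B+C+D: weight 26, value 107
- A+B+D+E: weight 29, value 135
Minimum weight: 21 kg.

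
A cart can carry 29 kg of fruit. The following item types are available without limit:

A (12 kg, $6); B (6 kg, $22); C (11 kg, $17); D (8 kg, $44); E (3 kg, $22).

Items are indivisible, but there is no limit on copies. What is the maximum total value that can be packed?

Best value-per-unit is E at 22/3; filling with it alone gives 9×22 = 198.
Optimal mix: 1×D + 7×E → weight 29, value 198.

$198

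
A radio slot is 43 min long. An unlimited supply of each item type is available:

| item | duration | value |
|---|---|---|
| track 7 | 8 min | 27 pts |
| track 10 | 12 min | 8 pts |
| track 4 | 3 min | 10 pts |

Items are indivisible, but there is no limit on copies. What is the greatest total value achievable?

Best value-per-unit is track 7 at 27/8; filling with it alone gives 5×27 = 135.
Optimal mix: 5×track 7 + 1×track 4 → duration 43, value 145.

145 pts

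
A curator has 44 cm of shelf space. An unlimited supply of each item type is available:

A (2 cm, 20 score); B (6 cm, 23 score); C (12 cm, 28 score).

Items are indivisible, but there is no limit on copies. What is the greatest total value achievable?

Best value-per-unit is A at 20/2, and filling with it alone uses length 22×2=44. No mix of the others beats 22×20 = 440.

440 score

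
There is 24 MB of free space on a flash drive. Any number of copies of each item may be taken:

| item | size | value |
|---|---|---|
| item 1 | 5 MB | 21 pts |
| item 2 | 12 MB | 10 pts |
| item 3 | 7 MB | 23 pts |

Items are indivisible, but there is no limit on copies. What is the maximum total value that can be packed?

88 pts

Best value-per-unit is item 1 at 21/5; filling with it alone gives 4×21 = 84.
Optimal mix: 2×item 1 + 2×item 3 → size 24, value 88.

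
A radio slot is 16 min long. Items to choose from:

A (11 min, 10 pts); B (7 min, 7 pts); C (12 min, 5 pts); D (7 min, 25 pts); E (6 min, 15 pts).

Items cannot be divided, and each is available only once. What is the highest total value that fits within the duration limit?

40 pts

Check high-value combinations within 16 min:
- D+E: duration 7+6=13, value 25+15=40
- B+D: duration 7+7=14, value 7+25=32
- D: duration 7, value 25
- B+E: duration 7+6=13, value 7+15=22
- E: duration 6, value 15
Best: 40 pts.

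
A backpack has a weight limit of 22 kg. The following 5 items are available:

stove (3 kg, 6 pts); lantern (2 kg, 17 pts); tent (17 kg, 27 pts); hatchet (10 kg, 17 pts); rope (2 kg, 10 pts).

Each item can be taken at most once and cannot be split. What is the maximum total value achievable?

54 pts

Check high-value combinations within 22 kg:
- lantern+tent+rope: weight 2+17+2=21, value 17+27+10=54
- stove+lantern+hatchet+rope: weight 3+2+10+2=17, value 6+17+17+10=50
- stove+lantern+tent: weight 3+2+17=22, value 6+17+27=50
Best: 54 pts.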